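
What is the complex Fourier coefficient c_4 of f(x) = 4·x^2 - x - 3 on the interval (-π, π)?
Compute the real Fourier coefficients first: a_4 = 1, b_4 = 1/2.
Then c_4 = (a_4 − i·b_4)/2 = 1/2 - i/4.

Final answer: 1/2 - i/4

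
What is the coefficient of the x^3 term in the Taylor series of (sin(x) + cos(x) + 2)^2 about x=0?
Expand to order 3: (sin(x) + cos(x) + 2)^2 = -2·x^3 - 2·x^2 + 6·x + 9 + O(x^4).
The coefficient of x^3 is -2.

Final answer: -2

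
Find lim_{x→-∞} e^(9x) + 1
Evaluate the dominant behaviour as x → -∞; each term tends to a finite value or vanishes.
Limit = 1.

Final answer: 1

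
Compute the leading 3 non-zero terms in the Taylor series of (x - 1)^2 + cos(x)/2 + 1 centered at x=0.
3·x^2/4 - 2·x + 5/2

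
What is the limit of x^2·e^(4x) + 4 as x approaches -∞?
The product is a 0·∞ indeterminate form at x → -∞.
Rewrite the product as x^2 / e^(-4x) (an ∞/∞ form) and apply L'Hôpital, or use the standard hierarchy e^(4|x|) ≫ |x^2| as x → -∞.
The indeterminate product → 0, so the limit = 4.

Final answer: 4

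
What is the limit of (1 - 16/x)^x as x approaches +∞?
As x → +∞: this is the defining limit (1 - 16/x)^x → e^(-16).
Limit = e^(-16).

Final answer: e^(-16)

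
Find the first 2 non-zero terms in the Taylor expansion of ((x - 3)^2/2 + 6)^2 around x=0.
441/4 - 63·x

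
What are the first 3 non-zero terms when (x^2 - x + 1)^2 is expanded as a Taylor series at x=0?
3·x^2 - 2·x + 1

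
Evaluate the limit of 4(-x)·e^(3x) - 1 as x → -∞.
The product is a 0·∞ indeterminate form at x → -∞.
Rewrite the product as 4(-x) / e^(-3x) (an ∞/∞ form) and apply L'Hôpital, or use the standard hierarchy e^(3|x|) ≫ |(-x)| as x → -∞.
The indeterminate product → 0, so the limit = -1.

Final answer: -1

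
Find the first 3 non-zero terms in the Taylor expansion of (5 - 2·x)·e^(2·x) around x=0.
6·x^2 + 8·x + 5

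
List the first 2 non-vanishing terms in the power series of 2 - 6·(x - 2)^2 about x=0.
24·x - 22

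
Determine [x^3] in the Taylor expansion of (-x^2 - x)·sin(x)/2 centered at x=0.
Expand to order 3: (-x^2 - x)·sin(x)/2 = -x^3/2 - x^2/2 + O(x^4).
The coefficient of x^3 is -1/2.

Final answer: -1/2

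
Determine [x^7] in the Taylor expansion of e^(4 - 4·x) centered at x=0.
Expand to order 7: e^(4 - 4·x) = -1024·x^7·e^(4)/315 + 256·x^6·e^(4)/45 - 128·x^5·e^(4)/15 + 32·x^4·e^(4)/3 - 32·x^3·e^(4)/3 + 8·x^2·e^(4) - 4·x·e^(4) + e^(4) + O(x^8).
The coefficient of x^7 is -1024·e^(4)/315.

Final answer: -1024·e^(4)/315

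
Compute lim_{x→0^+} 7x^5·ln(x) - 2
The product is a 0·∞ indeterminate form at x → 0⁺.
Rewrite the product as 7·ln(x) / x^(-5) and apply L'Hôpital, or use the standard hierarchy x^(-5) ≫ |ln x| as x → 0⁺.
The indeterminate product → 0, so the limit = -2.

Final answer: -2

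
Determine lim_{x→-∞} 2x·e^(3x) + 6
The product is a 0·∞ indeterminate form at x → -∞.
Rewrite the product as 2x / e^(-3x) (an ∞/∞ form) and apply L'Hôpital, or use the standard hierarchy e^(3|x|) ≫ |x| as x → -∞.
The indeterminate product → 0, so the limit = 6.

Final answer: 6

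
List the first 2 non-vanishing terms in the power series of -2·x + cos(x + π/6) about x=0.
-5·x/2 + √(3)/2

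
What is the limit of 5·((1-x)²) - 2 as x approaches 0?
Direct substitution at x = 0 gives 3.

Final answer: 3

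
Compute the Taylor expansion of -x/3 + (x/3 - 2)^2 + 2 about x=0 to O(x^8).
x^2/9 - 5·x/3 + 6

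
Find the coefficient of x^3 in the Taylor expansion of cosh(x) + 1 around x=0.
Expand to order 3: cosh(x) + 1 = x^2/2 + 2 + O(x^4).
The coefficient of x^3 is 0.

Final answer: 0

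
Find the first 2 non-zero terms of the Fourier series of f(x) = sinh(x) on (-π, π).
sin(x)·sinh(π)/π - 4·sin(2·x)·sinh(π)/(5·π)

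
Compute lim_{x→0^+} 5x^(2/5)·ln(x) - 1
The product is a 0·∞ indeterminate form at x → 0⁺.
Rewrite the product as 5·ln(x) / x^(-2/5) and apply L'Hôpital, or use the standard hierarchy x^(-2/5) ≫ |ln x| as x → 0⁺.
The indeterminate product → 0, so the limit = -1.

Final answer: -1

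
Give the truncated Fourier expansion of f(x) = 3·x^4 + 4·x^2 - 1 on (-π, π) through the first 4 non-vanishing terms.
(128 - 24·π^2)·cos(x) + (-5 + 6·π^2)·cos(2·x) - 8·π^2·cos(3·x)/3 - 1 + 4·π^2/3 + 3·π^4/5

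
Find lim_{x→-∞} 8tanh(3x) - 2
Evaluate the dominant behaviour as x → -∞; each term tends to a finite value or vanishes.
Limit = -10.

Final answer: -10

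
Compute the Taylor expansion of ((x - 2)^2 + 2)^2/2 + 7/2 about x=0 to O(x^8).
x^4/2 - 4·x^3 + 14·x^2 - 24·x + 43/2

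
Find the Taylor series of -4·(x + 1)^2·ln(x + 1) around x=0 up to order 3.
-4·x^3/3 - 6·x^2 - 4·x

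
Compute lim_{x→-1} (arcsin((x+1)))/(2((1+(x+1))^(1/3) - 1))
Both numerator and denominator → 0 as x → -1; this is a 0/0 indeterminate form.
Expand each to leading order near x = -1: numerator ~ (x + 1), denominator ~ 2·(x + 1)/3.
The limit of the ratio is 3/2.

Final answer: 3/2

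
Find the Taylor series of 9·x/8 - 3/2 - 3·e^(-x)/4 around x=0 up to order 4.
-x^4/32 + x^3/8 - 3·x^2/8 + 15·x/8 - 9/4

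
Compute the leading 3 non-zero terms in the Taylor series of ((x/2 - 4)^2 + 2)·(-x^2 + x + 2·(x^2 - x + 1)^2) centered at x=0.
205·x^2/2 - 62·x + 36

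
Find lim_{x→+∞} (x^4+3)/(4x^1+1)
This is an ∞/∞ indeterminate form as x → +∞.
Divide numerator and denominator by x^4 and let the lower-order terms vanish; the numerator's degree 4 exceeds the denominator's degree 1, so the quotient diverges.
Limit = ∞.

Final answer: ∞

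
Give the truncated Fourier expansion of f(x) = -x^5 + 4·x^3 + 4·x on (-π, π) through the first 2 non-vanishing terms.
(-280 - 2·π^4 + 48·π^2)·sin(x) + (-9·π^2 + 19/2 + π^4)·sin(2·x)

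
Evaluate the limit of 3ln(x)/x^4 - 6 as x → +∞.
The quotient is an ∞/∞ indeterminate form as x → +∞.
The polynomial denominator x^4 dominates the logarithmic numerator (any positive power of x ≫ ln(x) as x → ∞), so the quotient → 0.
Adding the constant: 0 - 6 = -6. Limit = -6.

Final answer: -6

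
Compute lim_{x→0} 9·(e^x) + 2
Direct substitution at x = 0 gives 11.

Final answer: 11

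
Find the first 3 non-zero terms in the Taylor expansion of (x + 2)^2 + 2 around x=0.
x^2 + 4·x + 6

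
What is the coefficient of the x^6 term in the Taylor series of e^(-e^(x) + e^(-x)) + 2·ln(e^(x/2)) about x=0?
Expand to order 6: e^(-e^(x) + e^(-x)) + 2·ln(e^(x/2)) = 28·x^6/45 - 19·x^5/20 + 4·x^4/3 - 5·x^3/3 + 2·x^2 - x + 1 + O(x^7).
The coefficient of x^6 is 28/45.

Final answer: 28/45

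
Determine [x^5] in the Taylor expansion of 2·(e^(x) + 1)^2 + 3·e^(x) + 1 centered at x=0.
Expand to order 5: 2·(e^(x) + 1)^2 + 3·e^(x) + 1 = 71·x^5/120 + 13·x^4/8 + 23·x^3/6 + 15·x^2/2 + 11·x + 12 + O(x^6).
The coefficient of x^5 is 71/120.

Final answer: 71/120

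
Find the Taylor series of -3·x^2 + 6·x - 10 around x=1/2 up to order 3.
-31/4 + 3·(x - 1/2) - 3·(x - 1/2)^2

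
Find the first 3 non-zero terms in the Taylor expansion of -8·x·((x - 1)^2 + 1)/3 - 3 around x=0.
16·x^2/3 - 16·x/3 - 3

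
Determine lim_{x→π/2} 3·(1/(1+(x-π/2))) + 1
Direct substitution at x = π/2 gives 4.

Final answer: 4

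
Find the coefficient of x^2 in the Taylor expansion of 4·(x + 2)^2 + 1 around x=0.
Expand to order 2: 4·(x + 2)^2 + 1 = 4·x^2 + 16·x + 17 + O(x^3).
The coefficient of x^2 is 4.

Final answer: 4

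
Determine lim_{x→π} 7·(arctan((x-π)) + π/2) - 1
Direct substitution at x = π gives -1 + 7·π/2.

Final answer: -1 + 7·π/2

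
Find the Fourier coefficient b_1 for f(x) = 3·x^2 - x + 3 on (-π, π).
b_1 = (1/π) ∫_{-π}^{π} f(x)·sin(1x) dx.
Evaluate the integral (use parity and integration by parts as needed): b_1 = -2.

Final answer: -2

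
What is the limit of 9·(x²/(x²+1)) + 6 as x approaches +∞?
Evaluate the dominant behaviour as x → +∞; each term tends to a finite value or vanishes.
Limit = 15.

Final answer: 15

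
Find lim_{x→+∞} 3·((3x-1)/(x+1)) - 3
Evaluate the dominant behaviour as x → +∞; each term tends to a finite value or vanishes.
Limit = 6.

Final answer: 6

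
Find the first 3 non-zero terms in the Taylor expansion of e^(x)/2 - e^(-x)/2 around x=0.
x^5/120 + x^3/6 + x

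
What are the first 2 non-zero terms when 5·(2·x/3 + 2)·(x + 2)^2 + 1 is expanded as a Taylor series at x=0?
160·x/3 + 41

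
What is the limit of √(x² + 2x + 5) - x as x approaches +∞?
This is an ∞ − ∞ indeterminate form.
Multiply and divide by the conjugate √(x²+2x + 5) + x; the x² terms cancel, leaving (2x + 5)/(√(x²+2x + 5)+x) → 2/2 = 1.
Limit = 1.

Final answer: 1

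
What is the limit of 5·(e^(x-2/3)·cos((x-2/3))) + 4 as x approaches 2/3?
Direct substitution at x = 2/3 gives 9.

Final answer: 9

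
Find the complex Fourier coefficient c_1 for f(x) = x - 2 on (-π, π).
Compute the real Fourier coefficients first: a_1 = 0, b_1 = 2.
Then c_1 = (a_1 − i·b_1)/2 = -i.

Final answer: -i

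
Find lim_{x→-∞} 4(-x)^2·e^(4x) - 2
The product is a 0·∞ indeterminate form at x → -∞.
Rewrite the product as 4(-x)^2 / e^(-4x) (an ∞/∞ form) and apply L'Hôpital, or use the standard hierarchy e^(4|x|) ≫ |(-x)^2| as x → -∞.
The indeterminate product → 0, so the limit = -2.

Final answer: -2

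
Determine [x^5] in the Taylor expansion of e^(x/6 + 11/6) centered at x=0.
Expand to order 5: e^(x/6 + 11/6) = x^5·e^(11/6)/933120 + x^4·e^(11/6)/31104 + x^3·e^(11/6)/1296 + x^2·e^(11/6)/72 + x·e^(11/6)/6 + e^(11/6) + O(x^6).
The coefficient of x^5 is e^(11/6)/933120.

Final answer: e^(11/6)/933120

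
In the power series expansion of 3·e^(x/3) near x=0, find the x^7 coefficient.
Expand to order 7: 3·e^(x/3) = x^7/3674160 + x^6/174960 + x^5/9720 + x^4/648 + x^3/54 + x^2/6 + x + 3 + O(x^8).
The coefficient of x^7 is 1/3674160.

Final answer: 1/3674160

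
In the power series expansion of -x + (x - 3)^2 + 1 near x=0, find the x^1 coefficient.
Expand to order 1: -x + (x - 3)^2 + 1 = 10 - 7·x + O(x^2).
The coefficient of x^1 is -7.

Final answer: -7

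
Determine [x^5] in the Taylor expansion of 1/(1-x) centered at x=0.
Expand to order 5: 1/(1-x) = x^5 + x^4 + x^3 + x^2 + x + 1 + O(x^6).
The coefficient of x^5 is 1.

Final answer: 1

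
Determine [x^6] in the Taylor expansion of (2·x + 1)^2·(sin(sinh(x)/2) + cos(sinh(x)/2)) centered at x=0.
Expand to order 6: (2·x + 1)^2·(sin(sinh(x)/2) + cos(sinh(x)/2)) = -2827·x^6/15360 + 337·x^5/3840 - 37·x^4/128 + 25·x^3/16 + 47·x^2/8 + 9·x/2 + 1 + O(x^7).
The coefficient of x^6 is -2827/15360.

Final answer: -2827/15360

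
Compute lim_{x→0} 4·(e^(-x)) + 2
Direct substitution at x = 0 gives 6.

Final answer: 6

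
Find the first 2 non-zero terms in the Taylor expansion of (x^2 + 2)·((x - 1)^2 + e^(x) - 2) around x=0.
3·x^2 - 2·x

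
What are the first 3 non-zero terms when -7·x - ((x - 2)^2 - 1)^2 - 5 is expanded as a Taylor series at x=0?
-22·x^2 + 17·x - 14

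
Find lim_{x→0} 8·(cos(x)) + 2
Direct substitution at x = 0 gives 10.

Final answer: 10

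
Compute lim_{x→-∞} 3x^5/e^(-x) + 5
The quotient is an ∞/∞ indeterminate form as x → -∞.
Compare growth rates of the dominant terms (exponentials ≫ polynomials ≫ logarithms), or apply L'Hôpital's rule; the quotient → 0.
Adding the constant: 0 + 5 = 5. Limit = 5.

Final answer: 5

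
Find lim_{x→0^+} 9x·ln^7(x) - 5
The product is a 0·∞ indeterminate form at x → 0⁺.
Rewrite the product as 9·ln^7(x) / x^(-1) and apply L'Hôpital, or use the standard hierarchy x^(-1) ≫ |ln x|^7 as x → 0⁺.
The indeterminate product → 0, so the limit = -5.

Final answer: -5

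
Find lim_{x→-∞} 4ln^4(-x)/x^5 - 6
The quotient is an ∞/∞ indeterminate form as x → -∞.
Compare growth rates of the dominant terms (exponentials ≫ polynomials ≫ logarithms), or apply L'Hôpital's rule; the quotient → 0.
Adding the constant: 0 - 6 = -6. Limit = -6.

Final answer: -6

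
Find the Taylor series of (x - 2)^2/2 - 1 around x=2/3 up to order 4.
-1/9 - 4·(x - 2/3)/3 + (x - 2/3)^2/2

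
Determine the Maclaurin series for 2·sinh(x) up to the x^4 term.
x^3/3 + 2·x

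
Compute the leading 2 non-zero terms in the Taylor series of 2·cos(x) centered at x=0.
2 - x^2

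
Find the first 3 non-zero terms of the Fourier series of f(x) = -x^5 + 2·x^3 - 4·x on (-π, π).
(-272 - 2·π^4 + 44·π^2)·sin(x) + (-7·π^2 + 29/2 + π^4)·sin(2·x) + (-2·π^4/3 - 368/81 + 76·π^2/27)·sin(3·x)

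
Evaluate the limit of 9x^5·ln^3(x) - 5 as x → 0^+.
The product is a 0·∞ indeterminate form at x → 0⁺.
Rewrite the product as 9·ln^3(x) / x^(-5) and apply L'Hôpital, or use the standard hierarchy x^(-5) ≫ |ln x|^3 as x → 0⁺.
The indeterminate product → 0, so the limit = -5.

Final answer: -5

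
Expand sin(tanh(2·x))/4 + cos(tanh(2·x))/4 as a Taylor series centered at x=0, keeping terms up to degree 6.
-59·x^6/15 + 37·x^5/15 + 3·x^4/2 - x^3 - x^2/2 + x/2 + 1/4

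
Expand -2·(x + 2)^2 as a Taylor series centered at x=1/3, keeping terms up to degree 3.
-98/9 - 28·(x - 1/3)/3 - 2·(x - 1/3)^2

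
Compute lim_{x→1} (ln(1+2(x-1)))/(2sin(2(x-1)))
Both numerator and denominator → 0 as x → 1; this is a 0/0 indeterminate form.
Expand each to leading order near x = 1: numerator ~ 2·(x - 1), denominator ~ 4·(x - 1).
The limit of the ratio is 1/2.

Final answer: 1/2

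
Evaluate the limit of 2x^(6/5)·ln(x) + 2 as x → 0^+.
The product is a 0·∞ indeterminate form at x → 0⁺.
Rewrite the product as 2·ln(x) / x^(-6/5) and apply L'Hôpital, or use the standard hierarchy x^(-6/5) ≫ |ln x| as x → 0⁺.
The indeterminate product → 0, so the limit = 2.

Final answer: 2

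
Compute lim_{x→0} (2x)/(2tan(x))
Both numerator and denominator → 0 as x → 0; this is a 0/0 indeterminate form.
Expand each to leading order near x = 0: numerator ~ 2·x, denominator ~ 2·x.
The limit of the ratio is 1.

Final answer: 1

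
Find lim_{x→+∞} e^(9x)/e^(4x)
This is an ∞/∞ indeterminate form as x → +∞.
Rewrite e^(9x)/e^(4x) = e^((9−4)x) = e^(5x); the exponent coefficient is 5 > 0 so e^(5x) → ∞.
Limit = ∞.

Final answer: ∞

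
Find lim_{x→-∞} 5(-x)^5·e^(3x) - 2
The product is a 0·∞ indeterminate form at x → -∞.
Rewrite the product as 5(-x)^5 / e^(-3x) (an ∞/∞ form) and apply L'Hôpital, or use the standard hierarchy e^(3|x|) ≫ |(-x)^5| as x → -∞.
The indeterminate product → 0, so the limit = -2.

Final answer: -2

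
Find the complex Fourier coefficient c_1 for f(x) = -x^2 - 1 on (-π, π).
Compute the real Fourier coefficients first: a_1 = 4, b_1 = 0.
Then c_1 = (a_1 − i·b_1)/2 = 2.

Final answer: 2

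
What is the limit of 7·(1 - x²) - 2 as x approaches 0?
Direct substitution at x = 0 gives 5.

Final answer: 5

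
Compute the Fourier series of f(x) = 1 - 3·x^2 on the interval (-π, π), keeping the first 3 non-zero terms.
12·cos(x) - 3·cos(2·x) - π^2 + 1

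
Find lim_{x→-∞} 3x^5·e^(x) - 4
The product is a 0·∞ indeterminate form at x → -∞.
Rewrite the product as 3x^5 / e^(-x) (an ∞/∞ form) and apply L'Hôpital, or use the standard hierarchy e^(|x|) ≫ |x^5| as x → -∞.
The indeterminate product → 0, so the limit = -4.

Final answer: -4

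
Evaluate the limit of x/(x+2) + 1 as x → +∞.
Evaluate the dominant behaviour as x → +∞; each term tends to a finite value or vanishes.
Limit = 2.

Final answer: 2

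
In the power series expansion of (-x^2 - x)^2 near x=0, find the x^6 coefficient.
Expand to order 6: (-x^2 - x)^2 = x^4 + 2·x^3 + x^2 + O(x^7).
The coefficient of x^6 is 0.

Final answer: 0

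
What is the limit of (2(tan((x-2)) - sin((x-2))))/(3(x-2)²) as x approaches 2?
Both numerator and denominator → 0 as x → 2; this is a 0/0 indeterminate form.
Expand each to leading order near x = 2: numerator ~ (x - 2)^3, denominator ~ 3·(x - 2)^2.
The limit of the ratio is 0.

Final answer: 0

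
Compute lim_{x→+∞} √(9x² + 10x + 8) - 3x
As x → +∞: multiply by the conjugate to get (10x+8)/(√(9x²+10x+8)+3x); the denominator ~ 6x, so the limit is 10/6 = 5/3.
Limit = 5/3.

Final answer: 5/3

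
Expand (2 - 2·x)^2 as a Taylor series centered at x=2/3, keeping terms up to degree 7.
4/9 - 8·(x - 2/3)/3 + 4·(x - 2/3)^2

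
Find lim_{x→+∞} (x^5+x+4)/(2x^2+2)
This is an ∞/∞ indeterminate form as x → +∞.
Divide numerator and denominator by x^5 and let the lower-order terms vanish; the numerator's degree 5 exceeds the denominator's degree 2, so the quotient diverges.
Limit = ∞.

Final answer: ∞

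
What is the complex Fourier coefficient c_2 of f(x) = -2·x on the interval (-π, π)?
Compute the real Fourier coefficients first: a_2 = 0, b_2 = 2.
Then c_2 = (a_2 − i·b_2)/2 = -i.

Final answer: -i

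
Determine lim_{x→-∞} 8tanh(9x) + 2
Evaluate the dominant behaviour as x → -∞; each term tends to a finite value or vanishes.
Limit = -6.

Final answer: -6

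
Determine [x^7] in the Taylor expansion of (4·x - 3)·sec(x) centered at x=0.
Expand to order 7: (4·x - 3)·sec(x) = 61·x^7/180 - 61·x^6/240 + 5·x^5/6 - 5·x^4/8 + 2·x^3 - 3·x^2/2 + 4·x - 3 + O(x^8).
The coefficient of x^7 is 61/180.

Final answer: 61/180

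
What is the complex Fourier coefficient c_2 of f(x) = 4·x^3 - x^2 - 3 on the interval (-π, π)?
Compute the real Fourier coefficients first: a_2 = -1, b_2 = 6 - 4·π^2.
Then c_2 = (a_2 − i·b_2)/2 = -1/2 - 3·i + 2·i·π^2.

Final answer: -1/2 - 3·i + 2·i·π^2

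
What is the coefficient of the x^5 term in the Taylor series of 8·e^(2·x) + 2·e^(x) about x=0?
Expand to order 5: 8·e^(2·x) + 2·e^(x) = 43·x^5/20 + 65·x^4/12 + 11·x^3 + 17·x^2 + 18·x + 10 + O(x^6).
The coefficient of x^5 is 43/20.

Final answer: 43/20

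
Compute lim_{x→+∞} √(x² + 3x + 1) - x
As x → +∞: multiply by the conjugate to get (3x+1)/(√(x²+3x+1)+x); the denominator ~ 2x, so the limit is 3/2.
Limit = 3/2.

Final answer: 3/2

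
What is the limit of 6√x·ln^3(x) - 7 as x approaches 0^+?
The product is a 0·∞ indeterminate form at x → 0⁺.
Rewrite the product as 6·ln^3(x) / x^(-1/2) and apply L'Hôpital, or use the standard hierarchy x^(-1/2) ≫ |ln x|^3 as x → 0⁺.
The indeterminate product → 0, so the limit = -7.

Final answer: -7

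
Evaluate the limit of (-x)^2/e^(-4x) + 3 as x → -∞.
The quotient is an ∞/∞ indeterminate form as x → -∞.
Compare growth rates of the dominant terms (exponentials ≫ polynomials ≫ logarithms), or apply L'Hôpital's rule; the quotient → 0.
Adding the constant: 0 + 3 = 3. Limit = 3.

Final answer: 3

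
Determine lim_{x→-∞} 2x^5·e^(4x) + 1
The product is a 0·∞ indeterminate form at x → -∞.
Rewrite the product as 2x^5 / e^(-4x) (an ∞/∞ form) and apply L'Hôpital, or use the standard hierarchy e^(4|x|) ≫ |x^5| as x → -∞.
The indeterminate product → 0, so the limit = 1.

Final answer: 1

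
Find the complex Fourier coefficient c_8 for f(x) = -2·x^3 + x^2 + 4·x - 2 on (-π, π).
Compute the real Fourier coefficients first: a_8 = 1/16, b_8 = -67/64 + π^2/2.
Then c_8 = (a_8 − i·b_8)/2 = 1/32 - i·π^2/4 + 67·i/128.

Final answer: 1/32 - i·π^2/4 + 67·i/128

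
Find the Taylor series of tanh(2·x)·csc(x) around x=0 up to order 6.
-47209·x^6/7560 + 139·x^4/36 - 7·x^2/3 + 2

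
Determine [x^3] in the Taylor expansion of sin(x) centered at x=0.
Expand to order 3: sin(x) = -x^3/6 + x + O(x^4).
The coefficient of x^3 is -1/6.

Final answer: -1/6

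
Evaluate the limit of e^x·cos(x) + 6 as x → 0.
Direct substitution at x = 0 gives 7.

Final answer: 7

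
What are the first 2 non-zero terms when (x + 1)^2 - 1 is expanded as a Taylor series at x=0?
x^2 + 2·x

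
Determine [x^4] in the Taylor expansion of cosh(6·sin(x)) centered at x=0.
Expand to order 4: cosh(6·sin(x)) = 48·x^4 + 18·x^2 + 1 + O(x^5).
The coefficient of x^4 is 48.

Final answer: 48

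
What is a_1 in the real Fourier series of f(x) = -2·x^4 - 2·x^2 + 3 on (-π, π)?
a_1 = (1/π) ∫_{-π}^{π} f(x)·cos(1x) dx.
Evaluate the integral (use parity and integration by parts as needed): a_1 = -88 + 16·π^2.

Final answer: -88 + 16·π^2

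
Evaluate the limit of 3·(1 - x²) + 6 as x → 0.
Direct substitution at x = 0 gives 9.

Final answer: 9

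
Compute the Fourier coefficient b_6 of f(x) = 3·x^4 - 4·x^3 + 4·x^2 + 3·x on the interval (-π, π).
b_6 = (1/π) ∫_{-π}^{π} f(x)·sin(6x) dx.
Evaluate the integral (use parity and integration by parts as needed): b_6 = -11/9 + 4·π^2/3.

Final answer: -11/9 + 4·π^2/3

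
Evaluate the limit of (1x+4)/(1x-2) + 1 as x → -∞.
Evaluate the dominant behaviour as x → -∞; each term tends to a finite value or vanishes.
Limit = 2.

Final answer: 2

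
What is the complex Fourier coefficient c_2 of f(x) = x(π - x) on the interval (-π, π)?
Compute the real Fourier coefficients first: a_2 = -1, b_2 = -π.
Then c_2 = (a_2 − i·b_2)/2 = -1/2 + i·π/2.

Final answer: -1/2 + i·π/2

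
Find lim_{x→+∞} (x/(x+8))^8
As x → +∞: x/(x+8) = 1/(1 + 8/x) → 1, and the 8th power of a limit-1 base also → 1.
Limit = 1.

Final answer: 1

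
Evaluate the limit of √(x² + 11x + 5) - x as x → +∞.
This is an ∞ − ∞ indeterminate form.
Multiply and divide by the conjugate √(x²+11x + 5) + x; the x² terms cancel, leaving (11x + 5)/(√(x²+11x + 5)+x) → 11/2.
Limit = 11/2.

Final answer: 11/2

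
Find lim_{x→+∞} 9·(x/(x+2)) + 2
Evaluate the dominant behaviour as x → +∞; each term tends to a finite value or vanishes.
Limit = 11.

Final answer: 11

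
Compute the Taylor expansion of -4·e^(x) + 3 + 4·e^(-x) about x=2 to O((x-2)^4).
(-4·e^(4) + 4 + 3·e^(2))·e^(-2) + (-4·e^(4) - 4)·e^(-2)·(x - 2) + (2 - 2·e^(4))·e^(-2)·(x - 2)^2 + (-2·e^(4) - 2)·e^(-2)·(x - 2)^3/3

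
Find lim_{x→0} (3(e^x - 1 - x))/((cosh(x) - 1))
Both numerator and denominator → 0 as x → 0; this is a 0/0 indeterminate form.
Expand each to leading order near x = 0: numerator ~ 3·x^2/2, denominator ~ x^2/2.
The limit of the ratio is 3.

Final answer: 3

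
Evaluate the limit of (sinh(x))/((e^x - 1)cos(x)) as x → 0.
Both numerator and denominator → 0 as x → 0; this is a 0/0 indeterminate form.
Expand each to leading order near x = 0: numerator ~ x, denominator ~ x.
The limit of the ratio is 1.

Final answer: 1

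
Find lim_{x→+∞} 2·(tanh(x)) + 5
Evaluate the dominant behaviour as x → +∞; each term tends to a finite value or vanishes.
Limit = 7.

Final answer: 7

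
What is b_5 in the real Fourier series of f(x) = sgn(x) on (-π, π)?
b_5 = (1/π) ∫_{-π}^{π} f(x)·sin(5x) dx.
Evaluate the integral (use parity and integration by parts as needed): b_5 = 4/(5·π).

Final answer: 4/(5·π)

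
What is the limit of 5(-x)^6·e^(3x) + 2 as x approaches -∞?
The product is a 0·∞ indeterminate form at x → -∞.
Rewrite the product as 5(-x)^6 / e^(-3x) (an ∞/∞ form) and apply L'Hôpital, or use the standard hierarchy e^(3|x|) ≫ |(-x)^6| as x → -∞.
The indeterminate product → 0, so the limit = 2.

Final answer: 2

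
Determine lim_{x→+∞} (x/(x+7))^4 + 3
As x → +∞: x/(x+7) = 1/(1 + 7/x) → 1, and the 4th power of a limit-1 base also → 1; with the additive constant, 1 + 3 = 4.
Limit = 4.

Final answer: 4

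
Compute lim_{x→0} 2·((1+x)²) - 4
Direct substitution at x = 0 gives -2.

Final answer: -2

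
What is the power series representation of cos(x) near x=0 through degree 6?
-x^6/720 + x^4/24 - x^2/2 + 1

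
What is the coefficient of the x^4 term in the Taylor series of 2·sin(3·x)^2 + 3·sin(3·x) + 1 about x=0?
Expand to order 4: 2·sin(3·x)^2 + 3·sin(3·x) + 1 = -54·x^4 - 27·x^3/2 + 18·x^2 + 9·x + 1 + O(x^5).
The coefficient of x^4 is -54.

Final answer: -54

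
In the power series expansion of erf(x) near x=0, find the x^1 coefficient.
Expand to order 1: erf(x) = 2·x/√(π) + O(x^2).
The coefficient of x^1 is 2/√(π).

Final answer: 2/√(π)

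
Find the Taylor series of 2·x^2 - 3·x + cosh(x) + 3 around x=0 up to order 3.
5·x^2/2 - 3·x + 4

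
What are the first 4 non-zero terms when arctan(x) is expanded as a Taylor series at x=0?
-x^7/7 + x^5/5 - x^3/3 + x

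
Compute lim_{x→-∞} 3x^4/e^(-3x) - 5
The quotient is an ∞/∞ indeterminate form as x → -∞.
Compare growth rates of the dominant terms (exponentials ≫ polynomials ≫ logarithms), or apply L'Hôpital's rule; the quotient → 0.
Adding the constant: 0 - 5 = -5. Limit = -5.

Final answer: -5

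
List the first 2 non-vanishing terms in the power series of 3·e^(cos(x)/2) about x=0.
-3·x^2·e^(1/2)/4 + 3·e^(1/2)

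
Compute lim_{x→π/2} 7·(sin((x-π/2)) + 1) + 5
Direct substitution at x = π/2 gives 12.

Final answer: 12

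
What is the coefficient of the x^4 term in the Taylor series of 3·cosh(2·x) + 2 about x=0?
Expand to order 4: 3·cosh(2·x) + 2 = 2·x^4 + 6·x^2 + 5 + O(x^5).
The coefficient of x^4 is 2.

Final answer: 2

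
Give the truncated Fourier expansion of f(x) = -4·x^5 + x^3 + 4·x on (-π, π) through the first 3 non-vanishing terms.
(-964 - 8·π^4 + 162·π^2)·sin(x) + (-21·π^2 + 55/2 + 4·π^4)·sin(2·x) + (-8·π^4/3 - 140/81 + 178·π^2/27)·sin(3·x)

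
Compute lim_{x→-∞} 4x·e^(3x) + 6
The product is a 0·∞ indeterminate form at x → -∞.
Rewrite the product as 4x / e^(-3x) (an ∞/∞ form) and apply L'Hôpital, or use the standard hierarchy e^(3|x|) ≫ |x| as x → -∞.
The indeterminate product → 0, so the limit = 6.

Final answer: 6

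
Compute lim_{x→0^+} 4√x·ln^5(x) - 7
The product is a 0·∞ indeterminate form at x → 0⁺.
Rewrite the product as 4·ln^5(x) / x^(-1/2) and apply L'Hôpital, or use the standard hierarchy x^(-1/2) ≫ |ln x|^5 as x → 0⁺.
The indeterminate product → 0, so the limit = -7.

Final answer: -7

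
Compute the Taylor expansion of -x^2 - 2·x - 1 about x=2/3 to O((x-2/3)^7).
-25/9 - 10·(x - 2/3)/3 - (x - 2/3)^2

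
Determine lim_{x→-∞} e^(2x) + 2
Evaluate the dominant behaviour as x → -∞; each term tends to a finite value or vanishes.
Limit = 2.

Final answer: 2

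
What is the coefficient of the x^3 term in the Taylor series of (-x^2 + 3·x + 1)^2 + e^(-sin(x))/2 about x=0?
Expand to order 3: (-x^2 + 3·x + 1)^2 + e^(-sin(x))/2 = -6·x^3 + 29·x^2/4 + 11·x/2 + 3/2 + O(x^4).
The coefficient of x^3 is -6.

Final answer: -6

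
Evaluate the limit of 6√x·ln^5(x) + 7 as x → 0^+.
The product is a 0·∞ indeterminate form at x → 0⁺.
Rewrite the product as 6·ln^5(x) / x^(-1/2) and apply L'Hôpital, or use the standard hierarchy x^(-1/2) ≫ |ln x|^5 as x → 0⁺.
The indeterminate product → 0, so the limit = 7.

Final answer: 7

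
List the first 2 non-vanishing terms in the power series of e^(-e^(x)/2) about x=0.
-x·e^(-1/2)/2 + e^(-1/2)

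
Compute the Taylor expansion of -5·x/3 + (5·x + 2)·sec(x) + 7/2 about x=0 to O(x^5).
5·x^4/12 + 5·x^3/2 + x^2 + 10·x/3 + 11/2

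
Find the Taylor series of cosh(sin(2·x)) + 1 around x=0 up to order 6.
-4·x^6/15 - 2·x^4 + 2·x^2 + 2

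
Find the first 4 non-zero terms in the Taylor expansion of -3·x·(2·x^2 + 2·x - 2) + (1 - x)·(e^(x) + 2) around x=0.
-19·x^3/3 - 13·x^2/2 + 4·x + 3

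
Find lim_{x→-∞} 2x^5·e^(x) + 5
The product is a 0·∞ indeterminate form at x → -∞.
Rewrite the product as 2x^5 / e^(-x) (an ∞/∞ form) and apply L'Hôpital, or use the standard hierarchy e^(|x|) ≫ |x^5| as x → -∞.
The indeterminate product → 0, so the limit = 5.

Final answer: 5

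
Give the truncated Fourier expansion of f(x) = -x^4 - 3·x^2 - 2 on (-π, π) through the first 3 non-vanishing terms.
(-36 + 8·π^2)·cos(x) - 2·π^2·cos(2·x) - π^4/5 - π^2 - 2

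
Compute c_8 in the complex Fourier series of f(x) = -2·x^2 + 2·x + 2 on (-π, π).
Compute the real Fourier coefficients first: a_8 = -1/8, b_8 = -1/2.
Then c_8 = (a_8 − i·b_8)/2 = -1/16 + i/4.

Final answer: -1/16 + i/4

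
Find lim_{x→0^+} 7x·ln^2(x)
This is a 0·∞ indeterminate form at x → 0⁺.
Rewrite the product as 7·ln^2(x) / x^(-1) and apply L'Hôpital, or use the standard hierarchy x^(-1) ≫ |ln x|^2 as x → 0⁺.
The indeterminate product → 0, so the limit = 0.

Final answer: 0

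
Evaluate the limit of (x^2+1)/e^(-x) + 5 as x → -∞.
The quotient is an ∞/∞ indeterminate form as x → -∞.
Compare growth rates of the dominant terms (exponentials ≫ polynomials ≫ logarithms), or apply L'Hôpital's rule; the quotient → 0.
Adding the constant: 0 + 5 = 5. Limit = 5.

Final answer: 5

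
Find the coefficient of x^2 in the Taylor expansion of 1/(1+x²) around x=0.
Expand to order 2: 1/(1+x²) = 1 - x^2 + O(x^3).
The coefficient of x^2 is -1.

Final answer: -1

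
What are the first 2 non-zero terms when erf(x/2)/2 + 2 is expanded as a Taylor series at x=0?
x/(2·√(π)) + 2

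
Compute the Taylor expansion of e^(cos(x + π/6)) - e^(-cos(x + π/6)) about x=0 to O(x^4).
x^3·(-√(3)·e^(-√(3)/2)/8 + e^(-√(3)/2)/16 + e^(√(3)/2)/16 + √(3)·e^(√(3)/2)/8) + x^2·(-√(3)·e^(√(3)/2)/4 - √(3)·e^(-√(3)/2)/4 - e^(-√(3)/2)/8 + e^(√(3)/2)/8) + x·(-e^(√(3)/2)/2 - e^(-√(3)/2)/2) - e^(-√(3)/2) + e^(√(3)/2)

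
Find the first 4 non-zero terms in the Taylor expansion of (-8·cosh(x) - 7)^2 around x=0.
3·x^6 + 26·x^4 + 120·x^2 + 225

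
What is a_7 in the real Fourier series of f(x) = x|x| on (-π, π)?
a_7 = (1/π) ∫_{-π}^{π} f(x)·cos(7x) dx.
Evaluate the integral (use parity and integration by parts as needed): a_7 = 0.

Final answer: 0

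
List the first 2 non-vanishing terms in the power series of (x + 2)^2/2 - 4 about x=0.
2·x - 2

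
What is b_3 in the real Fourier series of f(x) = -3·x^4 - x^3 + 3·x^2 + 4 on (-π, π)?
b_3 = (1/π) ∫_{-π}^{π} f(x)·sin(3x) dx.
Evaluate the integral (use parity and integration by parts as needed): b_3 = 4/9 - 2·π^2/3.

Final answer: 4/9 - 2·π^2/3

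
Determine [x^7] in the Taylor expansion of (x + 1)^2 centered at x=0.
Expand to order 7: (x + 1)^2 = x^2 + 2·x + 1 + O(x^8).
The coefficient of x^7 is 0.

Final answer: 0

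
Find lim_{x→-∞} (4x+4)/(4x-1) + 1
Evaluate the dominant behaviour as x → -∞; each term tends to a finite value or vanishes.
Limit = 2.

Final answer: 2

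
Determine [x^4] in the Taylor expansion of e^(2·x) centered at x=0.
Expand to order 4: e^(2·x) = 2·x^4/3 + 4·x^3/3 + 2·x^2 + 2·x + 1 + O(x^5).
The coefficient of x^4 is 2/3.

Final answer: 2/3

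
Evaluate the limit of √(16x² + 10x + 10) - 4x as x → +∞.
As x → +∞: multiply by the conjugate to get (10x+10)/(√(16x²+10x+10)+4x); the denominator ~ 8x, so the limit is 10/8 = 5/4.
Limit = 5/4.

Final answer: 5/4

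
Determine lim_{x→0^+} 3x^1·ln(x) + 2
The product is a 0·∞ indeterminate form at x → 0⁺.
Rewrite the product as 3·ln(x) / x^(-1) and apply L'Hôpital, or use the standard hierarchy x^(-1) ≫ |ln x| as x → 0⁺.
The indeterminate product → 0, so the limit = 2.

Final answer: 2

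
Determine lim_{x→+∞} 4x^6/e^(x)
This is an ∞/∞ indeterminate form as x → +∞.
The exponential denominator e^(x) dominates the polynomial numerator (e^x ≫ x^6 as x → ∞), so the quotient → 0.
Limit = 0.

Final answer: 0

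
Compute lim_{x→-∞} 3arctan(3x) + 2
Evaluate the dominant behaviour as x → -∞; each term tends to a finite value or vanishes.
Limit = 2 - 3·π/2.

Final answer: 2 - 3·π/2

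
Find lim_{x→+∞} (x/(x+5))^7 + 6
As x → +∞: x/(x+5) = 1/(1 + 5/x) → 1, and the 7th power of a limit-1 base also → 1; with the additive constant, 1 + 6 = 7.
Limit = 7.

Final answer: 7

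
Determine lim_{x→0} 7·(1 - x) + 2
Direct substitution at x = 0 gives 9.

Final answer: 9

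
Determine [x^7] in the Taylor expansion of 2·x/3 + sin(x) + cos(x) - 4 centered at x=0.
Expand to order 7: 2·x/3 + sin(x) + cos(x) - 4 = -x^7/5040 - x^6/720 + x^5/120 + x^4/24 - x^3/6 - x^2/2 + 5·x/3 - 3 + O(x^8).
The coefficient of x^7 is -1/5040.

Final answer: -1/5040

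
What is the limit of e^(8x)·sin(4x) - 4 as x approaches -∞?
Evaluate the dominant behaviour as x → -∞; each term tends to a finite value or vanishes.
Limit = -4.

Final answer: -4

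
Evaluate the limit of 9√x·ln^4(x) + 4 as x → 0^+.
The product is a 0·∞ indeterminate form at x → 0⁺.
Rewrite the product as 9·ln^4(x) / x^(-1/2) and apply L'Hôpital, or use the standard hierarchy x^(-1/2) ≫ |ln x|^4 as x → 0⁺.
The indeterminate product → 0, so the limit = 4.

Final answer: 4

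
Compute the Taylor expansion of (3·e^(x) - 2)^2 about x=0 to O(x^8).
19·x^7/84 + 47·x^6/60 + 23·x^5/10 + 11·x^4/2 + 10·x^3 + 12·x^2 + 6·x + 1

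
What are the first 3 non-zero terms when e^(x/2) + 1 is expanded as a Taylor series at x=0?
x^2/8 + x/2 + 2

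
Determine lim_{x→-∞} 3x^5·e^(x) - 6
The product is a 0·∞ indeterminate form at x → -∞.
Rewrite the product as 3x^5 / e^(-x) (an ∞/∞ form) and apply L'Hôpital, or use the standard hierarchy e^(|x|) ≫ |x^5| as x → -∞.
The indeterminate product → 0, so the limit = -6.

Final answer: -6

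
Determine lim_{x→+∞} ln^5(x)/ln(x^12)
This is an ∞/∞ indeterminate form as x → +∞.
Write ln(x^12) = 12·ln(x), reducing the quotient to ln^4(x)/12 → ∞.
Limit = ∞.

Final answer: ∞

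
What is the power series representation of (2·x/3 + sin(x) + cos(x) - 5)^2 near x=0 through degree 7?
-191·x^7/7560 + x^6/40 + 43·x^5/180 - 23·x^4/36 - x^3/3 + 61·x^2/9 - 40·x/3 + 16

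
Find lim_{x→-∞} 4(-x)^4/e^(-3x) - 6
The quotient is an ∞/∞ indeterminate form as x → -∞.
Compare growth rates of the dominant terms (exponentials ≫ polynomials ≫ logarithms), or apply L'Hôpital's rule; the quotient → 0.
Adding the constant: 0 - 6 = -6. Limit = -6.

Final answer: -6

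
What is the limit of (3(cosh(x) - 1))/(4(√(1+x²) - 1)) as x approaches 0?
Both numerator and denominator → 0 as x → 0; this is a 0/0 indeterminate form.
Expand each to leading order near x = 0: numerator ~ 3·x^2/2, denominator ~ 2·x^2.
The limit of the ratio is 3/4.

Final answer: 3/4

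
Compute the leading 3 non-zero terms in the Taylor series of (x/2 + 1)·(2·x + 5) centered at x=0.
x^2 + 9·x/2 + 5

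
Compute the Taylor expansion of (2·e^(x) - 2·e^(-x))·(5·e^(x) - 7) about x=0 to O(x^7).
8·x^6/9 + 73·x^5/30 + 20·x^4/3 + 26·x^3/3 + 20·x^2 - 8·x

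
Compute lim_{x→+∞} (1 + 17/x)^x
As x → +∞: this is the defining limit (1 + 17/x)^x → e^17.
Limit = e^(17).

Final answer: e^(17)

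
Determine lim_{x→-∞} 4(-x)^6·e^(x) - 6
The product is a 0·∞ indeterminate form at x → -∞.
Rewrite the product as 4(-x)^6 / e^(-x) (an ∞/∞ form) and apply L'Hôpital, or use the standard hierarchy e^(|x|) ≫ |(-x)^6| as x → -∞.
The indeterminate product → 0, so the limit = -6.

Final answer: -6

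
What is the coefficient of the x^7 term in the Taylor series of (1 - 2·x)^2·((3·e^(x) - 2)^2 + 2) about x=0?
Expand to order 7: (1 - 2·x)^2·((3·e^(x) - 2)^2 + 2) = 881·x^7/140 + 163·x^6/12 + 203·x^5/10 + 27·x^4/2 - 14·x^3 - 6·x + 3 + O(x^8).
The coefficient of x^7 is 881/140.

Final answer: 881/140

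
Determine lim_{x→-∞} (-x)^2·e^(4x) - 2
The product is a 0·∞ indeterminate form at x → -∞.
Rewrite the product as (-x)^2 / e^(-4x) (an ∞/∞ form) and apply L'Hôpital, or use the standard hierarchy e^(4|x|) ≫ |(-x)^2| as x → -∞.
The indeterminate product → 0, so the limit = -2.

Final answer: -2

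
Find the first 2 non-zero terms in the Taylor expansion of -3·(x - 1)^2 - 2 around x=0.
6·x - 5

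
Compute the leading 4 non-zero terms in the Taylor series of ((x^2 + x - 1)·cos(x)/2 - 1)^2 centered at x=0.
3·x^3/2 - 2·x^2 - 3·x/2 + 9/4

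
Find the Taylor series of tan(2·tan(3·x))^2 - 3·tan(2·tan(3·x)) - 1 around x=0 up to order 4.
1080·x^4 - 270·x^3 + 36·x^2 - 18·x - 1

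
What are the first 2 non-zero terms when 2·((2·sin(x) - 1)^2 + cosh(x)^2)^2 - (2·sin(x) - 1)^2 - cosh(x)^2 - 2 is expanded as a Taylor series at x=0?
4 - 28·x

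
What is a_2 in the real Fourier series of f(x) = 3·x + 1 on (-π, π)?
a_2 = (1/π) ∫_{-π}^{π} f(x)·cos(2x) dx.
Evaluate the integral (use parity and integration by parts as needed): a_2 = 0.

Final answer: 0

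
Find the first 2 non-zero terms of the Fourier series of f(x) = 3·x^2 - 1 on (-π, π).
-12·cos(x) - 1 + π^2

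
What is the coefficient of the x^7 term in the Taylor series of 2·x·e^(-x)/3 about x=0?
Expand to order 7: 2·x·e^(-x)/3 = x^7/1080 - x^6/180 + x^5/36 - x^4/9 + x^3/3 - 2·x^2/3 + 2·x/3 + O(x^8).
The coefficient of x^7 is 1/1080.

Final answer: 1/1080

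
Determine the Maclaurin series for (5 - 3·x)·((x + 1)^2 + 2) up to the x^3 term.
-3·x^3 - x^2 + x + 15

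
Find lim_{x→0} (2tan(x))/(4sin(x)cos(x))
Both numerator and denominator → 0 as x → 0; this is a 0/0 indeterminate form.
Expand each to leading order near x = 0: numerator ~ 2·x, denominator ~ 4·x.
The limit of the ratio is 1/2.

Final answer: 1/2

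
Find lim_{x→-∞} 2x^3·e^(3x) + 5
The product is a 0·∞ indeterminate form at x → -∞.
Rewrite the product as 2x^3 / e^(-3x) (an ∞/∞ form) and apply L'Hôpital, or use the standard hierarchy e^(3|x|) ≫ |x^3| as x → -∞.
The indeterminate product → 0, so the limit = 5.

Final answer: 5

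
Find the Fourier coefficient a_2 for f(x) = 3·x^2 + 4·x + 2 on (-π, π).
a_2 = (1/π) ∫_{-π}^{π} f(x)·cos(2x) dx.
Evaluate the integral (use parity and integration by parts as needed): a_2 = 3.

Final answer: 3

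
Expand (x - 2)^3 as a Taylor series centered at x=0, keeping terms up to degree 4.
x^3 - 6·x^2 + 12·x - 8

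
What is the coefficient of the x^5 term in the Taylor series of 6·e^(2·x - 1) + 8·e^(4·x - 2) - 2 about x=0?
Expand to order 5: 6·e^(2·x - 1) + 8·e^(4·x - 2) - 2 = x^5·(8·e^(-1)/5 + 1024·e^(-2)/15) + x^4·(4·e^(-1) + 256·e^(-2)/3) + x^3·(8·e^(-1) + 256·e^(-2)/3) + x^2·(12·e^(-1) + 64·e^(-2)) + x·(32·e^(-2) + 12·e^(-1)) - 2 + 8·e^(-2) + 6·e^(-1) + O(x^6).
The coefficient of x^5 is 8·e^(-1)/5 + 1024·e^(-2)/15.

Final answer: 8·e^(-1)/5 + 1024·e^(-2)/15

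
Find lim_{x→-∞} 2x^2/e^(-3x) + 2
The quotient is an ∞/∞ indeterminate form as x → -∞.
Compare growth rates of the dominant terms (exponentials ≫ polynomials ≫ logarithms), or apply L'Hôpital's rule; the quotient → 0.
Adding the constant: 0 + 2 = 2. Limit = 2.

Final answer: 2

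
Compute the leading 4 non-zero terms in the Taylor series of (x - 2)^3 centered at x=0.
x^3 - 6·x^2 + 12·x - 8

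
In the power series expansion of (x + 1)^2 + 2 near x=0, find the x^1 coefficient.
Expand to order 1: (x + 1)^2 + 2 = 2·x + 3 + O(x^2).
The coefficient of x^1 is 2.

Final answer: 2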